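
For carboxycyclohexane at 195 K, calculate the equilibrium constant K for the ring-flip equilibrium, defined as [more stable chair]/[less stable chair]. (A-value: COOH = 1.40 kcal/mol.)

One chair has the carboxyl group axial (E = 1.40 kcal/mol) and the other has it equatorial (E = 0).
ΔG = 1.40 kcal/mol between the two chairs.
K = exp(ΔG/RT) with R = 1.987×10⁻³ kcal mol⁻¹ K⁻¹ and T = 195 K gives K ≈ 37.1.

K ≈ 37.1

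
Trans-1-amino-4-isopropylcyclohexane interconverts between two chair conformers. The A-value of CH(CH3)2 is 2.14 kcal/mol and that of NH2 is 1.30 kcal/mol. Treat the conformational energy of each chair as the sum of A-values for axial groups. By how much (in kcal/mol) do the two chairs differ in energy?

3.44 kcal/mol

C1 and C4 have opposite parity, so for the trans isomer the two substituents are e,e in one chair and a,a in the other.
Chair I (isopropyl axial, amino axial): E = 3.44 kcal/mol.
Chair II (isopropyl equatorial, amino equatorial): E = 0.00 kcal/mol.
ΔE = 3.44 − 0.00 = 3.44 kcal/mol; chair II is more stable.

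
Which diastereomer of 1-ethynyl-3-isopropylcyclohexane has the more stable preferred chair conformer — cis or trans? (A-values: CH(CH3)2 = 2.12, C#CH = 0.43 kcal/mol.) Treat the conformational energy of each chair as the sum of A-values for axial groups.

At 1,3 positions (parity same): cis → (e,e or a,a); trans → (a,e or e,a).
Best chair for cis: E = 0.00 kcal/mol; best chair for trans: E = 0.43 kcal/mol.
The cis isomer is lower by 0.43 kcal/mol.

cis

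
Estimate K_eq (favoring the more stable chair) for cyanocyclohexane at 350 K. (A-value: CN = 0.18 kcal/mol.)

One chair has the cyano group axial (E = 0.18 kcal/mol) and the other has it equatorial (E = 0).
ΔG = 0.18 kcal/mol between the two chairs.
K = exp(ΔG/RT) with R = 1.987×10⁻³ kcal mol⁻¹ K⁻¹ and T = 350 K gives K ≈ 1.3.

K ≈ 1.30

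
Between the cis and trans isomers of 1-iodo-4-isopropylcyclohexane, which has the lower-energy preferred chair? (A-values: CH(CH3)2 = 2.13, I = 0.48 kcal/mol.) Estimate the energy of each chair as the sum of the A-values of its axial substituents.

At 1,4 positions (parity opposite): cis → (a,e or e,a); trans → (e,e or a,a).
Best chair for cis: E = 0.48 kcal/mol; best chair for trans: E = 0.00 kcal/mol.
The trans isomer is lower by 0.48 kcal/mol.

trans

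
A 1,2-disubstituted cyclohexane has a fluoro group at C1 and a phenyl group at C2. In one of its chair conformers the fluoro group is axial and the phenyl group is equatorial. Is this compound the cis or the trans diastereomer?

cis

C1 and C2 have opposite parity, so their axial bonds point in opposite directions.
With opposite-parity carbons, two substituents on the same face are one axial and one equatorial; opposite faces give both axial or both equatorial.
Here the groups are axial/equatorial → same face → cis.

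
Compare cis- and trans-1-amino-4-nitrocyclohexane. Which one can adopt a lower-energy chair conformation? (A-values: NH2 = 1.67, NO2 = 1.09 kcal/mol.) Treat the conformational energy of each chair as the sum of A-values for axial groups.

At 1,4 positions (parity opposite): cis → (a,e or e,a); trans → (e,e or a,a).
Best chair for cis: E = 1.09 kcal/mol; best chair for trans: E = 0.00 kcal/mol.
The trans isomer is lower by 1.09 kcal/mol.

trans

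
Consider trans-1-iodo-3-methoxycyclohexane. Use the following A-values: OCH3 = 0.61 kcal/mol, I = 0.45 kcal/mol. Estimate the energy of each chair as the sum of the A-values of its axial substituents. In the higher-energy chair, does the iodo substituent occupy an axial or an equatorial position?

C1 and C3 have the same parity, so for the trans isomer the two substituents are one axial and one equatorial in each chair.
Chair I (methoxy axial, iodo equatorial): E = 0.61 kcal/mol.
Chair II (methoxy equatorial, iodo axial): E = 0.45 kcal/mol.
Chair I is the less stable (higher-energy) conformer, and in that chair the iodo group is equatorial.

equatorial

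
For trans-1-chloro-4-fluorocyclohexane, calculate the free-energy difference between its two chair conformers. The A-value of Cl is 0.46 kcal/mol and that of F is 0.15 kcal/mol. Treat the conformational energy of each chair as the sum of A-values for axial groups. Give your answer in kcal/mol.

C1 and C4 have opposite parity, so for the trans isomer the two substituents are e,e in one chair and a,a in the other.
Chair I (chloro axial, fluoro axial): E = 0.61 kcal/mol.
Chair II (chloro equatorial, fluoro equatorial): E = 0.00 kcal/mol.
ΔE = 0.61 − 0.00 = 0.61 kcal/mol; chair II is more stable.

0.61 kcal/mol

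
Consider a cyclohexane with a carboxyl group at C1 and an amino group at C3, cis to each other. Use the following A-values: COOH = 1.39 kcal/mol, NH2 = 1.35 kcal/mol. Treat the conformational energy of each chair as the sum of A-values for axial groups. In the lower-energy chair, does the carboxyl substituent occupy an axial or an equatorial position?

C1 and C3 have the same parity, so for the cis isomer the two substituents are e,e in one chair and a,a in the other.
Chair I (carboxyl axial, amino axial): E = 2.74 kcal/mol.
Chair II (carboxyl equatorial, amino equatorial): E = 0.00 kcal/mol.
Chair II is the more stable (lower-energy) conformer, and in that chair the carboxyl group is equatorial.

equatorial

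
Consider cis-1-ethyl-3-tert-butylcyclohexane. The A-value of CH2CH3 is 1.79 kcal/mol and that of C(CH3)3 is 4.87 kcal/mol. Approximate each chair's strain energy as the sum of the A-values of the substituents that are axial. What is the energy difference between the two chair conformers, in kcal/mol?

C1 and C3 have the same parity, so for the cis isomer the two substituents are e,e in one chair and a,a in the other.
Chair I (ethyl axial, tert-butyl axial): E = 6.66 kcal/mol.
Chair II (ethyl equatorial, tert-butyl equatorial): E = 0.00 kcal/mol.
ΔE = 6.66 − 0.00 = 6.66 kcal/mol; chair II is more stable.

6.66 kcal/mol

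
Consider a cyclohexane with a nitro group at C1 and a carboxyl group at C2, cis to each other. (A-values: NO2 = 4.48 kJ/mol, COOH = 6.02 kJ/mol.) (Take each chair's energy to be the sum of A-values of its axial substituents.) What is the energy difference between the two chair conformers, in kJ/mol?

C1 and C2 have opposite parity, so for the cis isomer the two substituents are one axial and one equatorial in each chair.
Chair I (nitro axial, carboxyl equatorial): E = 4.48 kJ/mol.
Chair II (nitro equatorial, carboxyl axial): E = 6.02 kJ/mol.
ΔE = 6.02 − 4.48 = 1.54 kJ/mol; chair I is more stable.

1.54 kJ/mol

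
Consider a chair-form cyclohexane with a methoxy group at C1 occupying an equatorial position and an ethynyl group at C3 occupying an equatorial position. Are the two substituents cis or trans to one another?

cis

C1 and C3 have the same parity, so their axial bonds point in the same direction.
With same-parity carbons, two substituents on the same face are both axial or both equatorial; opposite faces give one of each.
Here the groups are equatorial/equatorial → same face → cis.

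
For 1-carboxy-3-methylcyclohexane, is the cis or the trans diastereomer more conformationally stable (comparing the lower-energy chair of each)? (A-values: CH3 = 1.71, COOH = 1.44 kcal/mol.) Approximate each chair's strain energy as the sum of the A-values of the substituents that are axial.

At 1,3 positions (parity same): cis → (e,e or a,a); trans → (a,e or e,a).
Best chair for cis: E = 0.00 kcal/mol; best chair for trans: E = 1.44 kcal/mol.
The cis isomer is lower by 1.44 kcal/mol.

cis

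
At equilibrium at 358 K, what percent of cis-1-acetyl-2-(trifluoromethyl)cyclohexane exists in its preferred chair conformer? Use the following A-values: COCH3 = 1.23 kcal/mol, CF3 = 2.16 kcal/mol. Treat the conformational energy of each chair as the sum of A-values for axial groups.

78.7%

C1 and C2 have opposite parity, so for the cis isomer the two substituents are one axial and one equatorial in each chair.
Chair I (acetyl axial, trifluoromethyl equatorial): E = 1.23 kcal/mol; chair II (acetyl equatorial, trifluoromethyl axial): E = 2.16 kcal/mol.
ΔG = 0.93 kcal/mol between the two chairs.
K = exp(ΔG/RT) with R = 1.987×10⁻³ kcal mol⁻¹ K⁻¹ and T = 358 K gives K ≈ 3.7.
Fraction in the lower-energy chair = K/(K+1) = 78.7%.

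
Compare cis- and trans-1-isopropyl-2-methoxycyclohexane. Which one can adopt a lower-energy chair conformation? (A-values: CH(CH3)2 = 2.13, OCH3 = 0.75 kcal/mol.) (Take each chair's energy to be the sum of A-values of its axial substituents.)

trans

At 1,2 positions (parity opposite): cis → (a,e or e,a); trans → (e,e or a,a).
Best chair for cis: E = 0.75 kcal/mol; best chair for trans: E = 0.00 kcal/mol.
The trans isomer is lower by 0.75 kcal/mol.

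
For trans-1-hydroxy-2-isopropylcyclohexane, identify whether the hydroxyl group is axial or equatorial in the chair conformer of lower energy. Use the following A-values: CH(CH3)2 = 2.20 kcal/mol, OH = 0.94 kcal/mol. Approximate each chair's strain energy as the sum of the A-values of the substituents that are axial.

equatorial

C1 and C2 have opposite parity, so for the trans isomer the two substituents are e,e in one chair and a,a in the other.
Chair I (isopropyl axial, hydroxyl axial): E = 3.14 kcal/mol.
Chair II (isopropyl equatorial, hydroxyl equatorial): E = 0.00 kcal/mol.
Chair II is the more stable (lower-energy) conformer, and in that chair the hydroxyl group is equatorial.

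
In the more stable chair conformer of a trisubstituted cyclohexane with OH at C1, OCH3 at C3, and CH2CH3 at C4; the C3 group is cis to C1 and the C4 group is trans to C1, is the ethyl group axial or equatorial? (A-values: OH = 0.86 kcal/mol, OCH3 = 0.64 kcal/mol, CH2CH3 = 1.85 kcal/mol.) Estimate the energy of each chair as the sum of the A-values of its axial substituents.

equatorial

Chair I (hydroxyl axial, methoxy axial, ethyl axial): E = 3.35 kcal/mol.
Chair II (hydroxyl equatorial, methoxy equatorial, ethyl equatorial): E = 0.00 kcal/mol.
Chair II is the more stable (lower-energy) conformer, and in that chair the ethyl group is equatorial.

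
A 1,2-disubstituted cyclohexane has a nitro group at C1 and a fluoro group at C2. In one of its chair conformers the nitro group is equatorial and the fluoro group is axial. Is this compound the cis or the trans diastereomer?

cis

C1 and C2 have opposite parity, so their axial bonds point in opposite directions.
With opposite-parity carbons, two substituents on the same face are one axial and one equatorial; opposite faces give both axial or both equatorial.
Here the groups are equatorial/axial → same face → cis.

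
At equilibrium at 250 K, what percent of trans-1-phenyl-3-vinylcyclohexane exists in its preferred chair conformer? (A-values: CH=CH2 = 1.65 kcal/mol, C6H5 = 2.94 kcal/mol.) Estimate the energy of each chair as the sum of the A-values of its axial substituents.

93.1%

C1 and C3 have the same parity, so for the trans isomer the two substituents are one axial and one equatorial in each chair.
Chair I (vinyl axial, phenyl equatorial): E = 1.65 kcal/mol; chair II (vinyl equatorial, phenyl axial): E = 2.94 kcal/mol.
ΔG = 1.29 kcal/mol between the two chairs.
K = exp(ΔG/RT) with R = 1.987×10⁻³ kcal mol⁻¹ K⁻¹ and T = 250 K gives K ≈ 13.4.
Fraction in the lower-energy chair = K/(K+1) = 93.1%.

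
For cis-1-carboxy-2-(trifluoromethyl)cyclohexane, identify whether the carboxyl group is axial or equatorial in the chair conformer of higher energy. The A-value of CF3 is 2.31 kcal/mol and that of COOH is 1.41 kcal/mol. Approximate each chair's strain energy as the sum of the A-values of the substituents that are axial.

equatorial

C1 and C2 have opposite parity, so for the cis isomer the two substituents are one axial and one equatorial in each chair.
Chair I (trifluoromethyl axial, carboxyl equatorial): E = 2.31 kcal/mol.
Chair II (trifluoromethyl equatorial, carboxyl axial): E = 1.41 kcal/mol.
Chair I is the less stable (higher-energy) conformer, and in that chair the carboxyl group is equatorial.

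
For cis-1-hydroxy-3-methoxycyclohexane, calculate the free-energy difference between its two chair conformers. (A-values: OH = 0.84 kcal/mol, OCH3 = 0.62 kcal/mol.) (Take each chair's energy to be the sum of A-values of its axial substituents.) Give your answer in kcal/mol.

C1 and C3 have the same parity, so for the cis isomer the two substituents are e,e in one chair and a,a in the other.
Chair I (hydroxyl axial, methoxy axial): E = 1.46 kcal/mol.
Chair II (hydroxyl equatorial, methoxy equatorial): E = 0.00 kcal/mol.
ΔE = 1.46 − 0.00 = 1.46 kcal/mol; chair II is more stable.

1.46 kcal/mol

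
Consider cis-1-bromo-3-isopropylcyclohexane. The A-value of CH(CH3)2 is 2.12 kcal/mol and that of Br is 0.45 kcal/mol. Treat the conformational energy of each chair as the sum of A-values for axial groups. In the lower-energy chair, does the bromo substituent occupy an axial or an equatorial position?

equatorial

C1 and C3 have the same parity, so for the cis isomer the two substituents are e,e in one chair and a,a in the other.
Chair I (isopropyl axial, bromo axial): E = 2.57 kcal/mol.
Chair II (isopropyl equatorial, bromo equatorial): E = 0.00 kcal/mol.
Chair II is the more stable (lower-energy) conformer, and in that chair the bromo group is equatorial.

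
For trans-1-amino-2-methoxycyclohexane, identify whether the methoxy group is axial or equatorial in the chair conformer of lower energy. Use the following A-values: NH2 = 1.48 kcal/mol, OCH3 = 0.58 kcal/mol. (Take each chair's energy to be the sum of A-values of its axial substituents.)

C1 and C2 have opposite parity, so for the trans isomer the two substituents are e,e in one chair and a,a in the other.
Chair I (amino axial, methoxy axial): E = 2.06 kcal/mol.
Chair II (amino equatorial, methoxy equatorial): E = 0.00 kcal/mol.
Chair II is the more stable (lower-energy) conformer, and in that chair the methoxy group is equatorial.

equatorial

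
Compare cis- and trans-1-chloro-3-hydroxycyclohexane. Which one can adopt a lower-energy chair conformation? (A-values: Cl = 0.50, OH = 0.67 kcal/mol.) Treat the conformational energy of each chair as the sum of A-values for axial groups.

At 1,3 positions (parity same): cis → (e,e or a,a); trans → (a,e or e,a).
Best chair for cis: E = 0.00 kcal/mol; best chair for trans: E = 0.50 kcal/mol.
The cis isomer is lower by 0.50 kcal/mol.

cis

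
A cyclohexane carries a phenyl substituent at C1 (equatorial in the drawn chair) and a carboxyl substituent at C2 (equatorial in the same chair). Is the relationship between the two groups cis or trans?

trans

C1 and C2 have opposite parity, so their axial bonds point in opposite directions.
With opposite-parity carbons, two substituents on the same face are one axial and one equatorial; opposite faces give both axial or both equatorial.
Here the groups are equatorial/equatorial → opposite face → trans.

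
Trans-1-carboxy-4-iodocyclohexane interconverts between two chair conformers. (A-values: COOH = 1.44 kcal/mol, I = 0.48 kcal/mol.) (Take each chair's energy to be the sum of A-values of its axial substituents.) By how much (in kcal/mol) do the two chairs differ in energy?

1.92 kcal/mol

C1 and C4 have opposite parity, so for the trans isomer the two substituents are e,e in one chair and a,a in the other.
Chair I (carboxyl axial, iodo axial): E = 1.92 kcal/mol.
Chair II (carboxyl equatorial, iodo equatorial): E = 0.00 kcal/mol.
ΔE = 1.92 − 0.00 = 1.92 kcal/mol; chair II is more stable.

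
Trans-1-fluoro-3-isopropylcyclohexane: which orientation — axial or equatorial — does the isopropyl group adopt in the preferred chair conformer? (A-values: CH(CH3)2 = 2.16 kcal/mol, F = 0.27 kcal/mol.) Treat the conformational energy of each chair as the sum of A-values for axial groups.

equatorial

C1 and C3 have the same parity, so for the trans isomer the two substituents are one axial and one equatorial in each chair.
Chair I (isopropyl axial, fluoro equatorial): E = 2.16 kcal/mol.
Chair II (isopropyl equatorial, fluoro axial): E = 0.27 kcal/mol.
Chair II is the more stable (lower-energy) conformer, and in that chair the isopropyl group is equatorial.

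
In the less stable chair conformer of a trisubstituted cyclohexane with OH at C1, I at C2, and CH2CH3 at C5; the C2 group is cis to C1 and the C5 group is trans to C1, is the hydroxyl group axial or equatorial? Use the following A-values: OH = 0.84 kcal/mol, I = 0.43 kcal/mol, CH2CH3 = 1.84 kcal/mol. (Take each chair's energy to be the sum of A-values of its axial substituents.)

equatorial

Chair I (hydroxyl axial, iodo equatorial, ethyl equatorial): E = 0.84 kcal/mol.
Chair II (hydroxyl equatorial, iodo axial, ethyl axial): E = 2.27 kcal/mol.
Chair II is the less stable (higher-energy) conformer, and in that chair the hydroxyl group is equatorial.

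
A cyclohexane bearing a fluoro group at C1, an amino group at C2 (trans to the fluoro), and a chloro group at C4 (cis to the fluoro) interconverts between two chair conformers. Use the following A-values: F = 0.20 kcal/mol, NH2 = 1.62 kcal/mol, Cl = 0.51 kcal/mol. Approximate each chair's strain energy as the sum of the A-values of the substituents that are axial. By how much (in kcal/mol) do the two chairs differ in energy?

Chair I (fluoro axial, amino axial, chloro equatorial): E = 1.82 kcal/mol.
Chair II (fluoro equatorial, amino equatorial, chloro axial): E = 0.51 kcal/mol.
ΔE = 1.82 − 0.51 = 1.31 kcal/mol; chair II is more stable.

1.31 kcal/mol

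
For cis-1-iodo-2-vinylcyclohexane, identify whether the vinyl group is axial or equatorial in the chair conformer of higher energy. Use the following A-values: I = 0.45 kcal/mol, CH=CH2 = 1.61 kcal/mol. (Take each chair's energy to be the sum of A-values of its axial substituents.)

axial

C1 and C2 have opposite parity, so for the cis isomer the two substituents are one axial and one equatorial in each chair.
Chair I (iodo axial, vinyl equatorial): E = 0.45 kcal/mol.
Chair II (iodo equatorial, vinyl axial): E = 1.61 kcal/mol.
Chair II is the less stable (higher-energy) conformer, and in that chair the vinyl group is axial.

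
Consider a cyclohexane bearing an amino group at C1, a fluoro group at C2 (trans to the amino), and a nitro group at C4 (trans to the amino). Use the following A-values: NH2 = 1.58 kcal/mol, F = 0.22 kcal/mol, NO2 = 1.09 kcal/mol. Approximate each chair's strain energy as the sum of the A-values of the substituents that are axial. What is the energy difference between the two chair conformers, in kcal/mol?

2.89 kcal/mol

Chair I (amino axial, fluoro axial, nitro axial): E = 2.89 kcal/mol.
Chair II (amino equatorial, fluoro equatorial, nitro equatorial): E = 0.00 kcal/mol.
ΔE = 2.89 − 0.00 = 2.89 kcal/mol; chair II is more stable.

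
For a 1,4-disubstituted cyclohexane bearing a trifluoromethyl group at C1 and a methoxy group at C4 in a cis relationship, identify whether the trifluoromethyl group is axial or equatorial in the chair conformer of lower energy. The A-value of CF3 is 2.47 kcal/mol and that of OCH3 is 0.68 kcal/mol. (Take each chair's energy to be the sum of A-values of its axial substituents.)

C1 and C4 have opposite parity, so for the cis isomer the two substituents are one axial and one equatorial in each chair.
Chair I (trifluoromethyl axial, methoxy equatorial): E = 2.47 kcal/mol.
Chair II (trifluoromethyl equatorial, methoxy axial): E = 0.68 kcal/mol.
Chair II is the more stable (lower-energy) conformer, and in that chair the trifluoromethyl group is equatorial.

equatorial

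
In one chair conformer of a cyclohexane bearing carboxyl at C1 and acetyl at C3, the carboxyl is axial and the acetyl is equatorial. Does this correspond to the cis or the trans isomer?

C1 and C3 have the same parity, so their axial bonds point in the same direction.
With same-parity carbons, two substituents on the same face are both axial or both equatorial; opposite faces give one of each.
Here the groups are axial/equatorial → opposite face → trans.

trans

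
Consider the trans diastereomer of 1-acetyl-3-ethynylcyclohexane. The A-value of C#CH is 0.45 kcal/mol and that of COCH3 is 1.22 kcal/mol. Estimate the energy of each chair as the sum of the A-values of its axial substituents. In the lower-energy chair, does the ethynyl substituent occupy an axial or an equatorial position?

C1 and C3 have the same parity, so for the trans isomer the two substituents are one axial and one equatorial in each chair.
Chair I (ethynyl axial, acetyl equatorial): E = 0.45 kcal/mol.
Chair II (ethynyl equatorial, acetyl axial): E = 1.22 kcal/mol.
Chair I is the more stable (lower-energy) conformer, and in that chair the ethynyl group is axial.

axial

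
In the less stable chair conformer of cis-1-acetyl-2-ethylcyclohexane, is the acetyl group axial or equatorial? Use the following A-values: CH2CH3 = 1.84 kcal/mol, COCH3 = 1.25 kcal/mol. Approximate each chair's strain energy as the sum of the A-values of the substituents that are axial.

equatorial

C1 and C2 have opposite parity, so for the cis isomer the two substituents are one axial and one equatorial in each chair.
Chair I (ethyl axial, acetyl equatorial): E = 1.84 kcal/mol.
Chair II (ethyl equatorial, acetyl axial): E = 1.25 kcal/mol.
Chair I is the less stable (higher-energy) conformer, and in that chair the acetyl group is equatorial.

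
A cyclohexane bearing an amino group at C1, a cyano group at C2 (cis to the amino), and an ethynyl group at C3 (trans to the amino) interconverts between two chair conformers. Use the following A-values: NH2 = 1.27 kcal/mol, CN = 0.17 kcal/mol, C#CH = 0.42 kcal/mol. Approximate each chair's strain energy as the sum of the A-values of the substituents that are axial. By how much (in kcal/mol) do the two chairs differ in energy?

Chair I (amino axial, cyano equatorial, ethynyl equatorial): E = 1.27 kcal/mol.
Chair II (amino equatorial, cyano axial, ethynyl axial): E = 0.59 kcal/mol.
ΔE = 1.27 − 0.59 = 0.68 kcal/mol; chair II is more stable.

0.68 kcal/mol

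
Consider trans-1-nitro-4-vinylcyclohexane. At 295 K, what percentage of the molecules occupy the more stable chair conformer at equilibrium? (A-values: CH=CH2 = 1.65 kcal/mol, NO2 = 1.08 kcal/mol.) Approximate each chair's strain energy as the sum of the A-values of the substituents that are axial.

99.1%

C1 and C4 have opposite parity, so for the trans isomer the two substituents are e,e in one chair and a,a in the other.
Chair I (vinyl axial, nitro axial): E = 2.73 kcal/mol; chair II (vinyl equatorial, nitro equatorial): E = 0.00 kcal/mol.
ΔG = 2.73 kcal/mol between the two chairs.
K = exp(ΔG/RT) with R = 1.987×10⁻³ kcal mol⁻¹ K⁻¹ and T = 295 K gives K ≈ 105.
Fraction in the lower-energy chair = K/(K+1) = 99.1%.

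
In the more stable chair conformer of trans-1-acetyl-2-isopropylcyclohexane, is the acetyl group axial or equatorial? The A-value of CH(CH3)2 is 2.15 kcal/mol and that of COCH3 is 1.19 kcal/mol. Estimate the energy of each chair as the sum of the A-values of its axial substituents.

C1 and C2 have opposite parity, so for the trans isomer the two substituents are e,e in one chair and a,a in the other.
Chair I (isopropyl axial, acetyl axial): E = 3.34 kcal/mol.
Chair II (isopropyl equatorial, acetyl equatorial): E = 0.00 kcal/mol.
Chair II is the more stable (lower-energy) conformer, and in that chair the acetyl group is equatorial.

equatorial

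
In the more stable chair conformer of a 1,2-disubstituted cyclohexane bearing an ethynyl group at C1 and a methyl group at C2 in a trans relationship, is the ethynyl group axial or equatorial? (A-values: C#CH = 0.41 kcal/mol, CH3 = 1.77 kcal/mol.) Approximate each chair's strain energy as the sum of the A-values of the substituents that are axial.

equatorial

C1 and C2 have opposite parity, so for the trans isomer the two substituents are e,e in one chair and a,a in the other.
Chair I (ethynyl axial, methyl axial): E = 2.18 kcal/mol.
Chair II (ethynyl equatorial, methyl equatorial): E = 0.00 kcal/mol.
Chair II is the more stable (lower-energy) conformer, and in that chair the ethynyl group is equatorial.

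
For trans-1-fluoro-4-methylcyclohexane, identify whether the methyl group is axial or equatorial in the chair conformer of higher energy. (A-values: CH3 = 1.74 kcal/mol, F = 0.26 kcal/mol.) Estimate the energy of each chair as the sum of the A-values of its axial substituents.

C1 and C4 have opposite parity, so for the trans isomer the two substituents are e,e in one chair and a,a in the other.
Chair I (methyl axial, fluoro axial): E = 2.00 kcal/mol.
Chair II (methyl equatorial, fluoro equatorial): E = 0.00 kcal/mol.
Chair I is the less stable (higher-energy) conformer, and in that chair the methyl group is axial.

axial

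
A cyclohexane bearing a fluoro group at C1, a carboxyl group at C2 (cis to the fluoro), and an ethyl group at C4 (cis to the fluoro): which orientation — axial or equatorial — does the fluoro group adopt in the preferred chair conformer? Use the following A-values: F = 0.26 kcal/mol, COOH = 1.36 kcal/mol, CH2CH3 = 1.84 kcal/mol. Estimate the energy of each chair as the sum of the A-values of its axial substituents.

axial

Chair I (fluoro axial, carboxyl equatorial, ethyl equatorial): E = 0.26 kcal/mol.
Chair II (fluoro equatorial, carboxyl axial, ethyl axial): E = 3.20 kcal/mol.
Chair I is the more stable (lower-energy) conformer, and in that chair the fluoro group is axial.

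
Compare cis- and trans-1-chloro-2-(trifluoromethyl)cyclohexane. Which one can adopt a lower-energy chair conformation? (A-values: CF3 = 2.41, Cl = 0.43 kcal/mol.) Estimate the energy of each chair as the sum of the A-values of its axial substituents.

trans

At 1,2 positions (parity opposite): cis → (a,e or e,a); trans → (e,e or a,a).
Best chair for cis: E = 0.43 kcal/mol; best chair for trans: E = 0.00 kcal/mol.
The trans isomer is lower by 0.43 kcal/mol.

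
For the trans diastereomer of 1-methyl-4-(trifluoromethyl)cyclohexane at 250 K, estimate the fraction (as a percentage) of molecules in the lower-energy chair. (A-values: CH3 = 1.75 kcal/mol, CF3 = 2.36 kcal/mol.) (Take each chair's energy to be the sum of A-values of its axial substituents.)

C1 and C4 have opposite parity, so for the trans isomer the two substituents are e,e in one chair and a,a in the other.
Chair I (methyl axial, trifluoromethyl axial): E = 4.11 kcal/mol; chair II (methyl equatorial, trifluoromethyl equatorial): E = 0.00 kcal/mol.
ΔG = 4.11 kcal/mol between the two chairs.
K = exp(ΔG/RT) with R = 1.987×10⁻³ kcal mol⁻¹ K⁻¹ and T = 250 K gives K ≈ 3.92e+03.
Fraction in the lower-energy chair = K/(K+1) = 100.0%.

100.0%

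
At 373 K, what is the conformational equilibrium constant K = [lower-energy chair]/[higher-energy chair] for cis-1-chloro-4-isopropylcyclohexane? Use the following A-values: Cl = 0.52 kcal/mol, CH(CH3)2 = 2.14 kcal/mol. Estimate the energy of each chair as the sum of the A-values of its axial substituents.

C1 and C4 have opposite parity, so for the cis isomer the two substituents are one axial and one equatorial in each chair.
Chair I (chloro axial, isopropyl equatorial): E = 0.52 kcal/mol; chair II (chloro equatorial, isopropyl axial): E = 2.14 kcal/mol.
ΔG = 1.62 kcal/mol between the two chairs.
K = exp(ΔG/RT) with R = 1.987×10⁻³ kcal mol⁻¹ K⁻¹ and T = 373 K gives K ≈ 8.9.

K ≈ 8.90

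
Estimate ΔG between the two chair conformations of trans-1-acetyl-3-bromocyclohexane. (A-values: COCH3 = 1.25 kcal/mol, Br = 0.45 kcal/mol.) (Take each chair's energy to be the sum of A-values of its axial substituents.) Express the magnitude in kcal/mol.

C1 and C3 have the same parity, so for the trans isomer the two substituents are one axial and one equatorial in each chair.
Chair I (acetyl axial, bromo equatorial): E = 1.25 kcal/mol.
Chair II (acetyl equatorial, bromo axial): E = 0.45 kcal/mol.
ΔE = 1.25 − 0.45 = 0.80 kcal/mol; chair II is more stable.

0.80 kcal/mol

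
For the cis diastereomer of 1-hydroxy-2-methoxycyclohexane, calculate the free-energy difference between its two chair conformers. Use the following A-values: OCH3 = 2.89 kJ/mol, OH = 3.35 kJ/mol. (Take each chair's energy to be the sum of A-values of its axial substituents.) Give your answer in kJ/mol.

0.46 kJ/mol

C1 and C2 have opposite parity, so for the cis isomer the two substituents are one axial and one equatorial in each chair.
Chair I (methoxy axial, hydroxyl equatorial): E = 2.89 kJ/mol.
Chair II (methoxy equatorial, hydroxyl axial): E = 3.35 kJ/mol.
ΔE = 3.35 − 2.89 = 0.46 kJ/mol; chair I is more stable.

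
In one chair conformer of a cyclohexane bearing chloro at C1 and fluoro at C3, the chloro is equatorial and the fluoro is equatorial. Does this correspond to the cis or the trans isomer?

C1 and C3 have the same parity, so their axial bonds point in the same direction.
With same-parity carbons, two substituents on the same face are both axial or both equatorial; opposite faces give one of each.
Here the groups are equatorial/equatorial → same face → cis.

cis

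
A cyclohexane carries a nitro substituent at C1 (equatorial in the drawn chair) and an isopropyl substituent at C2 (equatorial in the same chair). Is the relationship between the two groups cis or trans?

C1 and C2 have opposite parity, so their axial bonds point in opposite directions.
With opposite-parity carbons, two substituents on the same face are one axial and one equatorial; opposite faces give both axial or both equatorial.
Here the groups are equatorial/equatorial → opposite face → trans.

trans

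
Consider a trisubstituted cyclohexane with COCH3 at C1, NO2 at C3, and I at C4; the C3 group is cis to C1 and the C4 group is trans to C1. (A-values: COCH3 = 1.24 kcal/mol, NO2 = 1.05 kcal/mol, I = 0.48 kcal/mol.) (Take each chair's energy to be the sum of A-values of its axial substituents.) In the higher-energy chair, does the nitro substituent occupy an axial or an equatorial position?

Chair I (acetyl axial, nitro axial, iodo axial): E = 2.77 kcal/mol.
Chair II (acetyl equatorial, nitro equatorial, iodo equatorial): E = 0.00 kcal/mol.
Chair I is the less stable (higher-energy) conformer, and in that chair the nitro group is axial.

axial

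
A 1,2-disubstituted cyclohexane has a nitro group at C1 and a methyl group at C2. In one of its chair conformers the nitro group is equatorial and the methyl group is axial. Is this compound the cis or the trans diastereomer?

C1 and C2 have opposite parity, so their axial bonds point in opposite directions.
With opposite-parity carbons, two substituents on the same face are one axial and one equatorial; opposite faces give both axial or both equatorial.
Here the groups are equatorial/axial → same face → cis.

cis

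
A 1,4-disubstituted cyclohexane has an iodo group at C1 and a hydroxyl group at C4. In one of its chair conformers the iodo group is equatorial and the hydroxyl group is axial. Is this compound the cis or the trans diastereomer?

C1 and C4 have opposite parity, so their axial bonds point in opposite directions.
With opposite-parity carbons, two substituents on the same face are one axial and one equatorial; opposite faces give both axial or both equatorial.
Here the groups are equatorial/axial → same face → cis.

cis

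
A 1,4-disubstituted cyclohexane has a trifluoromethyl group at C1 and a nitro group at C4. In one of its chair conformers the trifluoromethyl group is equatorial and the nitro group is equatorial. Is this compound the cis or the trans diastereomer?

trans

C1 and C4 have opposite parity, so their axial bonds point in opposite directions.
With opposite-parity carbons, two substituents on the same face are one axial and one equatorial; opposite faces give both axial or both equatorial.
Here the groups are equatorial/equatorial → opposite face → trans.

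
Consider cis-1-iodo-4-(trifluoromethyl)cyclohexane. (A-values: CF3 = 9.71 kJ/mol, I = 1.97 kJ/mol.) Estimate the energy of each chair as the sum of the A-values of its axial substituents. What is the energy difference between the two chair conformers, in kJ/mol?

7.74 kJ/mol

C1 and C4 have opposite parity, so for the cis isomer the two substituents are one axial and one equatorial in each chair.
Chair I (trifluoromethyl axial, iodo equatorial): E = 9.71 kJ/mol.
Chair II (trifluoromethyl equatorial, iodo axial): E = 1.97 kJ/mol.
ΔE = 9.71 − 1.97 = 7.74 kJ/mol; chair II is more stable.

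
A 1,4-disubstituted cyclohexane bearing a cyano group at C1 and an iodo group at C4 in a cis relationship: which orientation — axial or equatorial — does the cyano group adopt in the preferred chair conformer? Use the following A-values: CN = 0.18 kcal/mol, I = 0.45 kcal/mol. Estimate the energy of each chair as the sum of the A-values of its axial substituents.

C1 and C4 have opposite parity, so for the cis isomer the two substituents are one axial and one equatorial in each chair.
Chair I (cyano axial, iodo equatorial): E = 0.18 kcal/mol.
Chair II (cyano equatorial, iodo axial): E = 0.45 kcal/mol.
Chair I is the more stable (lower-energy) conformer, and in that chair the cyano group is axial.

axial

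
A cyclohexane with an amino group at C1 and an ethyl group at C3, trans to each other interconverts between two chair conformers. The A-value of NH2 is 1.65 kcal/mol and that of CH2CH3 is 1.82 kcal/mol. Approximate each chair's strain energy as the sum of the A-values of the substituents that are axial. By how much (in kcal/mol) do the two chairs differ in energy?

0.17 kcal/mol

C1 and C3 have the same parity, so for the trans isomer the two substituents are one axial and one equatorial in each chair.
Chair I (amino axial, ethyl equatorial): E = 1.65 kcal/mol.
Chair II (amino equatorial, ethyl axial): E = 1.82 kcal/mol.
ΔE = 1.82 − 1.65 = 0.17 kcal/mol; chair I is more stable.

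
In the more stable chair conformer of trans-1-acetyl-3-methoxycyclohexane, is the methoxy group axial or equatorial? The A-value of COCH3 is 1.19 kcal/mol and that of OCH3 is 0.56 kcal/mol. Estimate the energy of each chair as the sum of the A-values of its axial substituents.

axial

C1 and C3 have the same parity, so for the trans isomer the two substituents are one axial and one equatorial in each chair.
Chair I (acetyl axial, methoxy equatorial): E = 1.19 kcal/mol.
Chair II (acetyl equatorial, methoxy axial): E = 0.56 kcal/mol.
Chair II is the more stable (lower-energy) conformer, and in that chair the methoxy group is axial.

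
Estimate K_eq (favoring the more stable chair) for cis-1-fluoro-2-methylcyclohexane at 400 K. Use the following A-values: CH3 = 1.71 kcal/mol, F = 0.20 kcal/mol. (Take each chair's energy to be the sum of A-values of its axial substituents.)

C1 and C2 have opposite parity, so for the cis isomer the two substituents are one axial and one equatorial in each chair.
Chair I (methyl axial, fluoro equatorial): E = 1.71 kcal/mol; chair II (methyl equatorial, fluoro axial): E = 0.20 kcal/mol.
ΔG = 1.51 kcal/mol between the two chairs.
K = exp(ΔG/RT) with R = 1.987×10⁻³ kcal mol⁻¹ K⁻¹ and T = 400 K gives K ≈ 6.68.

K ≈ 6.68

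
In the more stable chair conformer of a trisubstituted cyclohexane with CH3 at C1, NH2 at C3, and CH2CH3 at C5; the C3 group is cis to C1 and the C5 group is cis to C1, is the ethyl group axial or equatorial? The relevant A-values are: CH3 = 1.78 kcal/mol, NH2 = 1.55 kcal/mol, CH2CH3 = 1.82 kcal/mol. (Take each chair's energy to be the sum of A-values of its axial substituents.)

Chair I (methyl axial, amino axial, ethyl axial): E = 5.15 kcal/mol.
Chair II (methyl equatorial, amino equatorial, ethyl equatorial): E = 0.00 kcal/mol.
Chair II is the more stable (lower-energy) conformer, and in that chair the ethyl group is equatorial.

equatorial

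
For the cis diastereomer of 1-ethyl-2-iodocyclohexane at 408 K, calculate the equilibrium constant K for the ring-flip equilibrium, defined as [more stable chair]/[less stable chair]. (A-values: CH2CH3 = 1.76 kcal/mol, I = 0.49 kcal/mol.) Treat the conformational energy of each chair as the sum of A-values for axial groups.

C1 and C2 have opposite parity, so for the cis isomer the two substituents are one axial and one equatorial in each chair.
Chair I (ethyl axial, iodo equatorial): E = 1.76 kcal/mol; chair II (ethyl equatorial, iodo axial): E = 0.49 kcal/mol.
ΔG = 1.27 kcal/mol between the two chairs.
K = exp(ΔG/RT) with R = 1.987×10⁻³ kcal mol⁻¹ K⁻¹ and T = 408 K gives K ≈ 4.79.

K ≈ 4.79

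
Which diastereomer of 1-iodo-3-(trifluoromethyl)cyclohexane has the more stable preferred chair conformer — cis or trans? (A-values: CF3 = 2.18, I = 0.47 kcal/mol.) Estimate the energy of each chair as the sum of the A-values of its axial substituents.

At 1,3 positions (parity same): cis → (e,e or a,a); trans → (a,e or e,a).
Best chair for cis: E = 0.00 kcal/mol; best chair for trans: E = 0.47 kcal/mol.
The cis isomer is lower by 0.47 kcal/mol.

cis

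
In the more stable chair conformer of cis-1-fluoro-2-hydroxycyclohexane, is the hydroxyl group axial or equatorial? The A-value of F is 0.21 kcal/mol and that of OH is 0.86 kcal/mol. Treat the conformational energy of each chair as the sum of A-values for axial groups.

equatorial

C1 and C2 have opposite parity, so for the cis isomer the two substituents are one axial and one equatorial in each chair.
Chair I (fluoro axial, hydroxyl equatorial): E = 0.21 kcal/mol.
Chair II (fluoro equatorial, hydroxyl axial): E = 0.86 kcal/mol.
Chair I is the more stable (lower-energy) conformer, and in that chair the hydroxyl group is equatorial.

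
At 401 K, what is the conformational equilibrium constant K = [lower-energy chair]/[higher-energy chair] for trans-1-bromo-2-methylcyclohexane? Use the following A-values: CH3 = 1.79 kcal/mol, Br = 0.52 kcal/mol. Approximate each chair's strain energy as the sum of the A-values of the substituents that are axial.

K ≈ 18.2

C1 and C2 have opposite parity, so for the trans isomer the two substituents are e,e in one chair and a,a in the other.
Chair I (methyl axial, bromo axial): E = 2.31 kcal/mol; chair II (methyl equatorial, bromo equatorial): E = 0.00 kcal/mol.
ΔG = 2.31 kcal/mol between the two chairs.
K = exp(ΔG/RT) with R = 1.987×10⁻³ kcal mol⁻¹ K⁻¹ and T = 401 K gives K ≈ 18.2.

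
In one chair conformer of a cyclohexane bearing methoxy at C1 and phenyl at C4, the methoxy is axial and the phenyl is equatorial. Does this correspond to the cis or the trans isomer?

cis

C1 and C4 have opposite parity, so their axial bonds point in opposite directions.
With opposite-parity carbons, two substituents on the same face are one axial and one equatorial; opposite faces give both axial or both equatorial.
Here the groups are axial/equatorial → same face → cis.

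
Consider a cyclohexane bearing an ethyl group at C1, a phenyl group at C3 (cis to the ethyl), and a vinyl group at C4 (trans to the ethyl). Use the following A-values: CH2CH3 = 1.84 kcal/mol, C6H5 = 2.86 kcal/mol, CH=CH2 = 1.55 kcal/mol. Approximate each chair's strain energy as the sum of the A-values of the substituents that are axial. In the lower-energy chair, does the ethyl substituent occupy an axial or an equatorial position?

Chair I (ethyl axial, phenyl axial, vinyl axial): E = 6.25 kcal/mol.
Chair II (ethyl equatorial, phenyl equatorial, vinyl equatorial): E = 0.00 kcal/mol.
Chair II is the more stable (lower-energy) conformer, and in that chair the ethyl group is equatorial.

equatorial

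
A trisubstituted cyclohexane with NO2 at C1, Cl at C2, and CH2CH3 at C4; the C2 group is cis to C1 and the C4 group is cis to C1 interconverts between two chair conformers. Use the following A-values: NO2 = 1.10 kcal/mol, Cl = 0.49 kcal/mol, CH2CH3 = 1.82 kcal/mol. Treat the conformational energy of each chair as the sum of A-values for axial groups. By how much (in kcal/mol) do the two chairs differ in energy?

1.21 kcal/mol

Chair I (nitro axial, chloro equatorial, ethyl equatorial): E = 1.10 kcal/mol.
Chair II (nitro equatorial, chloro axial, ethyl axial): E = 2.31 kcal/mol.
ΔE = 2.31 − 1.10 = 1.21 kcal/mol; chair I is more stable.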